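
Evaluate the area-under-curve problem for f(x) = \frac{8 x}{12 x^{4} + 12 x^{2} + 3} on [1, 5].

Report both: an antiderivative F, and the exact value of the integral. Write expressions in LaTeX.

The substitution u = 2 x^{2} + 1 works: f is exactly (dF/du)*(du/dx) for that inner function.
F(x) = - \frac{2}{3 \left(2 x^{2} + 1\right)} is an antiderivative of f.
Check: d/dx[- \frac{2}{3 \left(2 x^{2} + 1\right)}] = \frac{8 x}{12 x^{4} + 12 x^{2} + 3} = f(x).
F(5) = - \frac{2}{153}; F(1) = - \frac{2}{9}.
Integral = F(5) - F(1) = \frac{32}{153}.

Antiderivative: F(x) = - \frac{2}{3 \left(2 x^{2} + 1\right)}; value = \frac{32}{153}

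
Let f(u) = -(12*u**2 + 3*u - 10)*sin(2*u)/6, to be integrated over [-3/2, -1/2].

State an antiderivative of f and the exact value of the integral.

Antiderivative: F(u) = u**2*cos(2*u) - u*sin(2*u) + u*cos(2*u)/4 - sin(2*u)/8 - 4*cos(2*u)/3; value = -29*cos(1)/24 - 3*sin(1)/8 + 11*sin(3)/8 - 13*cos(3)/24

Since d/du undoes antidifferentiation here, F'(u) = f(u) is required of F(u).
F(u) = u**2*cos(2*u) - u*sin(2*u) + u*cos(2*u)/4 - sin(2*u)/8 - 4*cos(2*u)/3 is an antiderivative of f.
Check: d/du[u**2*cos(2*u) - u*sin(2*u) + u*cos(2*u)/4 - sin(2*u)/8 - 4*cos(2*u)/3] = -2*u**2*sin(2*u) - u*sin(2*u)/2 + 5*sin(2*u)/3, which equals f(u).
F(-1/2) = -29*cos(1)/24 - 3*sin(1)/8; F(-3/2) = 13*cos(3)/24 - 11*sin(3)/8.
Integral = F(-1/2) - F(-3/2) = -29*cos(1)/24 - 3*sin(1)/8 + 11*sin(3)/8 - 13*cos(3)/24.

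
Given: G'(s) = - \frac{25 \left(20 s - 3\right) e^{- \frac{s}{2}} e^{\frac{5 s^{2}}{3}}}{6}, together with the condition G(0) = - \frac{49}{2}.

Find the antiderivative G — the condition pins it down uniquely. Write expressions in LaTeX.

G'(s) has the shape u'v + uv' for u = - 25 e^{- \frac{s}{2}} and v = e^{\frac{5 s^{2}}{3}} — it is the derivative of the product u*v.
A general antiderivative is - 25 e^{- \frac{s}{2}} e^{\frac{5 s^{2}}{3}} + C.
The condition gives C = - \frac{49}{2} - (-25) = \frac{1}{2}.
So G(s) = - \frac{\left(- e^{\frac{s}{2}} + 50 e^{\frac{5 s^{2}}{3}}\right) e^{- \frac{s}{2}}}{2}.
Check: d/ds[- \frac{\left(- e^{\frac{s}{2}} + 50 e^{\frac{5 s^{2}}{3}}\right) e^{- \frac{s}{2}}}{2}] = \frac{\left(- 500 s e^{\frac{5 s^{2}}{3}} + 75 e^{\frac{5 s^{2}}{3}}\right) e^{- \frac{s}{2}}}{6}, which equals G'(s).

G(s) = - \frac{\left(- e^{\frac{s}{2}} + 50 e^{\frac{5 s^{2}}{3}}\right) e^{- \frac{s}{2}}}{2}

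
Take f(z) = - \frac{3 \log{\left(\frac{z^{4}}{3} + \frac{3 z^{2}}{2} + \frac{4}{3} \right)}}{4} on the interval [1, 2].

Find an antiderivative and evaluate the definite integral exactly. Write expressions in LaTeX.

Antiderivative: F(z) = - \frac{3 z \log{\left(\frac{z^{4}}{3} + \frac{3 z^{2}}{2} + \frac{4}{3} \right)}}{4} + 3 z - 6 \sqrt{\frac{9}{64} - \frac{\sqrt{17}}{64}} \operatorname{atan}{\left(\frac{2 z}{\sqrt{9 - \sqrt{17}}} \right)} - 6 \sqrt{\frac{\sqrt{17}}{64} + \frac{9}{64}} \operatorname{atan}{\left(\frac{2 z}{\sqrt{\sqrt{17} + 9}} \right)}; value = - \frac{3 \log{\left(\frac{38}{3} \right)}}{2} - \frac{3 \sqrt{\sqrt{17} + 9} \operatorname{atan}{\left(\frac{4}{\sqrt{\sqrt{17} + 9}} \right)}}{4} - \frac{3 \sqrt{9 - \sqrt{17}} \operatorname{atan}{\left(\frac{4}{\sqrt{9 - \sqrt{17}}} \right)}}{4} + \frac{3 \log{\left(\frac{19}{6} \right)}}{4} + \frac{3 \sqrt{9 - \sqrt{17}} \operatorname{atan}{\left(\frac{2}{\sqrt{9 - \sqrt{17}}} \right)}}{4} + \frac{3 \sqrt{\sqrt{17} + 9} \operatorname{atan}{\left(\frac{2}{\sqrt{\sqrt{17} + 9}} \right)}}{4} + 3

Check any antiderivative F(z) by computing F'(z) and comparing it with f(z).
F(z) = - \frac{3 z \log{\left(\frac{z^{4}}{3} + \frac{3 z^{2}}{2} + \frac{4}{3} \right)}}{4} + 3 z - 6 \sqrt{\frac{9}{64} - \frac{\sqrt{17}}{64}} \operatorname{atan}{\left(\frac{2 z}{\sqrt{9 - \sqrt{17}}} \right)} - 6 \sqrt{\frac{\sqrt{17}}{64} + \frac{9}{64}} \operatorname{atan}{\left(\frac{2 z}{\sqrt{\sqrt{17} + 9}} \right)} is an antiderivative of f.
Check: d/dz[- \frac{3 z \log{\left(\frac{z^{4}}{3} + \frac{3 z^{2}}{2} + \frac{4}{3} \right)}}{4} + 3 z - 6 \sqrt{\frac{9}{64} - \frac{\sqrt{17}}{64}} \operatorname{atan}{\left(\frac{2 z}{\sqrt{9 - \sqrt{17}}} \right)} - 6 \sqrt{\frac{\sqrt{17}}{64} + \frac{9}{64}} \operatorname{atan}{\left(\frac{2 z}{\sqrt{\sqrt{17} + 9}} \right)}] = - \frac{3 \log{\left(2 z^{4} + 9 z^{2} + 8 \right)}}{4} + \frac{3 \log{\left(6 \right)}}{4}, which equals f(z).
F(2) = - \frac{3 \log{\left(\frac{38}{3} \right)}}{2} - \frac{3 \sqrt{\sqrt{17} + 9} \operatorname{atan}{\left(\frac{4}{\sqrt{\sqrt{17} + 9}} \right)}}{4} - \frac{3 \sqrt{9 - \sqrt{17}} \operatorname{atan}{\left(\frac{4}{\sqrt{9 - \sqrt{17}}} \right)}}{4} + 6; F(1) = - \frac{3 \sqrt{\sqrt{17} + 9} \operatorname{atan}{\left(\frac{2}{\sqrt{\sqrt{17} + 9}} \right)}}{4} - \frac{3 \sqrt{9 - \sqrt{17}} \operatorname{atan}{\left(\frac{2}{\sqrt{9 - \sqrt{17}}} \right)}}{4} - \frac{3 \log{\left(\frac{19}{6} \right)}}{4} + 3.
Integral = F(2) - F(1) = - \frac{3 \log{\left(\frac{38}{3} \right)}}{2} - \frac{3 \sqrt{\sqrt{17} + 9} \operatorname{atan}{\left(\frac{4}{\sqrt{\sqrt{17} + 9}} \right)}}{4} - \frac{3 \sqrt{9 - \sqrt{17}} \operatorname{atan}{\left(\frac{4}{\sqrt{9 - \sqrt{17}}} \right)}}{4} + \frac{3 \log{\left(\frac{19}{6} \right)}}{4} + \frac{3 \sqrt{9 - \sqrt{17}} \operatorname{atan}{\left(\frac{2}{\sqrt{9 - \sqrt{17}}} \right)}}{4} + \frac{3 \sqrt{\sqrt{17} + 9} \operatorname{atan}{\left(\frac{2}{\sqrt{\sqrt{17} + 9}} \right)}}{4} + 3.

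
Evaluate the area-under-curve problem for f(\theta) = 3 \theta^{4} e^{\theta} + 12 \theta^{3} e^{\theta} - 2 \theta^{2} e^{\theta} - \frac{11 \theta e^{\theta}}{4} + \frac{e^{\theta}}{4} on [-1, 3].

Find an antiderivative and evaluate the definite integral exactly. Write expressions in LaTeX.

Antiderivative: F(\theta) = \frac{\left(12 \theta^{4} - 8 \theta^{2} + 5 \theta - 4\right) e^{\theta}}{4}; value = \frac{5}{4 e} + \frac{911 e^{3}}{4}

f has the shape u'v + uv' for u = 3 \theta^{4} - 2 \theta^{2} + \frac{5 \theta}{4} - 1 and v = e^{\theta} — it is the derivative of the product u*v.
F(\theta) = \frac{\left(12 \theta^{4} - 8 \theta^{2} + 5 \theta - 4\right) e^{\theta}}{4} is an antiderivative of f.
Check: d/d\theta[\frac{\left(12 \theta^{4} - 8 \theta^{2} + 5 \theta - 4\right) e^{\theta}}{4}] = 3 \theta^{4} e^{\theta} + 12 \theta^{3} e^{\theta} - 2 \theta^{2} e^{\theta} - \frac{11 \theta e^{\theta}}{4} + \frac{e^{\theta}}{4} = f(\theta).
F(3) = \frac{911 e^{3}}{4}; F(-1) = - \frac{5}{4 e}.
Integral = F(3) - F(-1) = \frac{5}{4 e} + \frac{911 e^{3}}{4}.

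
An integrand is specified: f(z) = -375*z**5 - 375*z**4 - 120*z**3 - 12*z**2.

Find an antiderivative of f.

An antiderivative is F(z) = -z**3*(5*z + 2)**3/2.

The substitution u = 5*z**2/2 + z works: f is exactly (dF/du)*(du/dz) for that inner function.
Check: d/dz[-z**3*(5*z + 2)**3/2] = -375*z**5 - 375*z**4 - 120*z**3 - 12*z**2 = f(z).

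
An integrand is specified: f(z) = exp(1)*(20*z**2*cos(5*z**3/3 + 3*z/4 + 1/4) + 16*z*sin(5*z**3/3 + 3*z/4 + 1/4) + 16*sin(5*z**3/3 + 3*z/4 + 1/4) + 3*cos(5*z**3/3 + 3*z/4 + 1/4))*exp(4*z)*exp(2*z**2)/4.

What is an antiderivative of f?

An antiderivative is F(z) = exp(1)*exp(4*z)*exp(2*z**2)*sin(5*z**3/3 + 3*z/4 + 1/4).

f has the shape u'v + uv' for u = exp(2*z**2 + 4*z + 1) and v = sin(5*z**3/3 + 3*z/4 + 1/4) — it is the derivative of the product u*v.
Check: d/dz[exp(1)*exp(4*z)*exp(2*z**2)*sin(5*z**3/3 + 3*z/4 + 1/4)] = 5*exp(1)*z**2*exp(4*z)*exp(2*z**2)*cos(5*z**3/3 + 3*z/4 + 1/4) + 4*exp(1)*z*exp(4*z)*exp(2*z**2)*sin(5*z**3/3 + 3*z/4 + 1/4) + 4*exp(1)*exp(4*z)*exp(2*z**2)*sin(5*z**3/3 + 3*z/4 + 1/4) + 3*exp(1)*exp(4*z)*exp(2*z**2)*cos(5*z**3/3 + 3*z/4 + 1/4)/4, which equals f(z).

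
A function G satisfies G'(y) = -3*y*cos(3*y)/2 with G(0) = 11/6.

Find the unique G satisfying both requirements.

Differentiate the proposed G(y) back; it has to land on the given G'(y).
A general antiderivative is -y*sin(3*y)/2 - cos(3*y)/6 + C.
The condition gives C = 11/6 - (-1/6) = 2.
So G(y) = (-3*y*sin(3*y) - cos(3*y) + 12)/6.
Check: d/dy[(-3*y*sin(3*y) - cos(3*y) + 12)/6] = -3*y*cos(3*y)/2 = G'(y).

G(y) = (-3*y*sin(3*y) - cos(3*y) + 12)/6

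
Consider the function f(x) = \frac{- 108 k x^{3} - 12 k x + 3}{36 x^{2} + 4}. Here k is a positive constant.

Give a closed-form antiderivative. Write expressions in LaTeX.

An antiderivative is F(x) = - \frac{3 k x^{2}}{2} + \frac{\operatorname{atan}{\left(3 x \right)}}{4}.

For F(x) to be correct the identity F'(x) - f(x) = 0 must hold.
Check: d/dx[- \frac{3 k x^{2}}{2} + \frac{\operatorname{atan}{\left(3 x \right)}}{4}] = \frac{- 108 k x^{3} - 12 k x + 3}{36 x^{2} + 4} = f(x).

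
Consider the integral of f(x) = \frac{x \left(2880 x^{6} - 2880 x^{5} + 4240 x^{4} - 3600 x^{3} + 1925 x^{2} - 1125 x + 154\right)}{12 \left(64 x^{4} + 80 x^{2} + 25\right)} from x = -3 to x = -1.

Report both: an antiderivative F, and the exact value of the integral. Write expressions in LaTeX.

An antiderivative F(x) passes only if d/dx[F] lands on f(x) exactly.
F(x) = \frac{5 x^{2} \left(2 - 3 x\right)^{2} \left(8 x^{2} + 5\right) + 24}{48 \left(8 x^{2} + 5\right)} is an antiderivative of f.
Check: d/dx[\frac{5 x^{2} \left(2 - 3 x\right)^{2} \left(8 x^{2} + 5\right) + 24}{48 \left(8 x^{2} + 5\right)}] = \frac{2880 x^{7} - 2880 x^{6} + 4240 x^{5} - 3600 x^{4} + 1925 x^{3} - 1125 x^{2} + 154 x}{768 x^{4} + 960 x^{2} + 300}, which equals f(x).
F(-1) = \frac{1649}{624}; F(-3) = \frac{139763}{1232}.
Integral = F(-1) - F(-3) = - \frac{665473}{6006}.

Antiderivative: F(x) = \frac{5 x^{2} \left(2 - 3 x\right)^{2} \left(8 x^{2} + 5\right) + 24}{48 \left(8 x^{2} + 5\right)}; value = - \frac{665473}{6006}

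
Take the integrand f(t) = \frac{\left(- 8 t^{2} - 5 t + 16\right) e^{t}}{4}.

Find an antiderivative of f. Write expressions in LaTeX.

An antiderivative is F(t) = - 2 t^{2} e^{t} + \frac{11 t e^{t}}{4} + \frac{5 e^{t}}{4}.

f has the shape u'v + uv' for u = - 2 t^{2} + \frac{11 t}{4} + \frac{5}{4} and v = e^{t} — it is the derivative of the product u*v.
Check: d/dt[- 2 t^{2} e^{t} + \frac{11 t e^{t}}{4} + \frac{5 e^{t}}{4}] = - 2 t^{2} e^{t} - \frac{5 t e^{t}}{4} + 4 e^{t}, which equals f(t).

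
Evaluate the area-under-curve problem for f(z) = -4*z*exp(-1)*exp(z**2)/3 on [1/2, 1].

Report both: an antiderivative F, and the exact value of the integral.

Antiderivative: F(z) = -2*exp(z**2 - 1)/3; value = -2/3 + 2*exp(-3/4)/3

f matches the chain-rule pattern g'(h)*h' with inner function h(z) = z**2 - 1; substituting u = h(z) collapses the integral.
F(z) = -2*exp(z**2 - 1)/3 is an antiderivative of f.
Check: d/dz[-2*exp(z**2 - 1)/3] = -4*z*exp(-1)*exp(z**2)/3 = f(z).
F(1) = -2/3; F(1/2) = -2*exp(-3/4)/3.
Integral = F(1) - F(1/2) = -2/3 + 2*exp(-3/4)/3.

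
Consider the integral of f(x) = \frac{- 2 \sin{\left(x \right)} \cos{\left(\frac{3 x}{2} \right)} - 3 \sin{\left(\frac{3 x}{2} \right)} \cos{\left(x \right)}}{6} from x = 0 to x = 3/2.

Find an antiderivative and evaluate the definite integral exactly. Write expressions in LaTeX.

Antiderivative: F(x) = \frac{\cos{\left(x \right)} \cos{\left(\frac{3 x}{2} \right)}}{3}; value = - \frac{1}{3} + \frac{\cos{\left(\frac{3}{2} \right)} \cos{\left(\frac{9}{4} \right)}}{3}

f has the shape u'v + uv' for u = \frac{\cos{\left(x \right)}}{3} and v = \cos{\left(\frac{3 x}{2} \right)} — it is the derivative of the product u*v.
F(x) = \frac{\cos{\left(x \right)} \cos{\left(\frac{3 x}{2} \right)}}{3} is an antiderivative of f.
Check: d/dx[\frac{\cos{\left(x \right)} \cos{\left(\frac{3 x}{2} \right)}}{3}] = - \frac{\sin{\left(x \right)} \cos{\left(\frac{3 x}{2} \right)}}{3} - \frac{\sin{\left(\frac{3 x}{2} \right)} \cos{\left(x \right)}}{2}, which equals f(x).
F(3/2) = \frac{\cos{\left(\frac{3}{2} \right)} \cos{\left(\frac{9}{4} \right)}}{3}; F(0) = \frac{1}{3}.
Integral = F(3/2) - F(0) = - \frac{1}{3} + \frac{\cos{\left(\frac{3}{2} \right)} \cos{\left(\frac{9}{4} \right)}}{3}.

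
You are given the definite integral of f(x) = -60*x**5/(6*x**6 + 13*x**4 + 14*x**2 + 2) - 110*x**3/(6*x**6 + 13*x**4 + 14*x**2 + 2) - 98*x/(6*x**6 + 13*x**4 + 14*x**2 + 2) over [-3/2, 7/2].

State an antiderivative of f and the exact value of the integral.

Antiderivative: F(x) = -4*log(2*x**2 + 1/3) - log(x**4 + 2*x**2 + 2)/2; value = -4*log(149/6) - log(2825/16)/2 + log(185/16)/2 + 4*log(29/6)

Integrate term by term and add the pieces.
F(x) = -4*log(2*x**2 + 1/3) - log(x**4 + 2*x**2 + 2)/2 is an antiderivative of f.
Check: d/dx[-4*log(2*x**2 + 1/3) - log(x**4 + 2*x**2 + 2)/2] = (-60*x**5 - 110*x**3 - 98*x)/(6*x**6 + 13*x**4 + 14*x**2 + 2), which equals f(x).
F(7/2) = -4*log(149/6) - log(2825/16)/2; F(-3/2) = -4*log(29/6) - log(185/16)/2.
Integral = F(7/2) - F(-3/2) = -4*log(149/6) - log(2825/16)/2 + log(185/16)/2 + 4*log(29/6).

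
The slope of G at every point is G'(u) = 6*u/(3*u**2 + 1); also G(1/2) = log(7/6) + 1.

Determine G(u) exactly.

G(u) = log(u**2 + 1/3) + log(2) + 1

The substitution w = 2*u**2 + 2/3 works: G'(u) is exactly (dG/dw)*(dw/du) for that inner function.
A general antiderivative is log(2*u**2 + 2/3) + C.
The condition gives C = log(7/6) + 1 - (log(7/6)) = 1.
So G(u) = log(u**2 + 1/3) + log(2) + 1.
Check: d/du[log(u**2 + 1/3) + log(2) + 1] = 6*u/(3*u**2 + 1) = G'(u).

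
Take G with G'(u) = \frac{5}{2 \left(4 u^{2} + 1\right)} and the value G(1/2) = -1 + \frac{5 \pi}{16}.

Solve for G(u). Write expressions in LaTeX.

G(u) = \frac{5 \operatorname{atan}{\left(2 u \right)} - 4}{4}

A candidate passes only if d/du[G] lands on the given G'(u) exactly.
A general antiderivative is \frac{5 \operatorname{atan}{\left(2 u \right)}}{4} + C.
The condition gives C = -1 + \frac{5 \pi}{16} - (\frac{5 \pi}{16}) = -1.
So G(u) = \frac{5 \operatorname{atan}{\left(2 u \right)} - 4}{4}.
Check: d/du[\frac{5 \operatorname{atan}{\left(2 u \right)} - 4}{4}] = \frac{5}{8 u^{2} + 2}, which equals G'(u).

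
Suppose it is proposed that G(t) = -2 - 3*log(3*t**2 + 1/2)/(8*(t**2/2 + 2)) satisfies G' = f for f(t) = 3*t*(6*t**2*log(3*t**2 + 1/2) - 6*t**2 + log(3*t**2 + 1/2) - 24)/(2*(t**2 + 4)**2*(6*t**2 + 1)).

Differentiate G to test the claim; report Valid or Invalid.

d/dt[G] = (18*t**3*log(3*t**2 + 1/2) - 18*t**3 + 3*t*log(3*t**2 + 1/2) - 72*t)/(12*t**6 + 98*t**4 + 208*t**2 + 32)
This equals f(t) exactly, so the claim holds.

Valid - differentiating G returns exactly f.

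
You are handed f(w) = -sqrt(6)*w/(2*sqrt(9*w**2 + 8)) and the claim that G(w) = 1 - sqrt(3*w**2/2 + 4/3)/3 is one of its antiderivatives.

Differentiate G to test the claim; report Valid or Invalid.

Valid - the claim checks out under differentiation.

d/dw[G] = -sqrt(6)*w/(2*sqrt(9*w**2 + 8))
This equals f(w) exactly, so the claim holds.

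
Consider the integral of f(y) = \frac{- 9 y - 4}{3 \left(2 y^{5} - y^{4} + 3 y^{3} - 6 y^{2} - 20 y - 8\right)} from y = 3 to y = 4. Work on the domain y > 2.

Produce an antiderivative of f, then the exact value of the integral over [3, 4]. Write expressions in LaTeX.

Factor the denominator (3 \left(y - 2\right) \left(y + 1\right) \left(2 y + 1\right) \left(y^{2} + 4\right)) and decompose: f = - \frac{7 y - 46}{204 \left(y^{2} + 4\right)} - \frac{8}{255 \left(2 y + 1\right)} + \frac{1}{9 \left(y + 1\right)} - \frac{11}{180 \left(y - 2\right)}; each piece integrates to a log, atan, or power term.
F(y) = \frac{- 374 \log{\left(y - 2 \right)} - 96 \log{\left(y + \frac{1}{2} \right)} + 680 \log{\left(y + 1 \right)} - 105 \log{\left(y^{2} + 4 \right)} + 690 \operatorname{atan}{\left(\frac{y}{2} \right)}}{6120} is an antiderivative of f.
Check: d/dy[\frac{- 374 \log{\left(y - 2 \right)} - 96 \log{\left(y + \frac{1}{2} \right)} + 680 \log{\left(y + 1 \right)} - 105 \log{\left(y^{2} + 4 \right)} + 690 \operatorname{atan}{\left(\frac{y}{2} \right)}}{6120}] = \frac{- 9 y - 4}{6 y^{5} - 3 y^{4} + 9 y^{3} - 18 y^{2} - 60 y - 24}, which equals f(y).
F(4) = - \frac{7 \log{\left(20 \right)}}{408} - \frac{11 \log{\left(2 \right)}}{180} - \frac{4 \log{\left(\frac{9}{2} \right)}}{255} + \frac{23 \operatorname{atan}{\left(2 \right)}}{204} + \frac{\log{\left(5 \right)}}{9}; F(3) = - \frac{7 \log{\left(13 \right)}}{408} - \frac{4 \log{\left(\frac{7}{2} \right)}}{255} + \frac{23 \operatorname{atan}{\left(\frac{3}{2} \right)}}{204} + \frac{\log{\left(4 \right)}}{9}.
Integral = F(4) - F(3) = - \frac{\log{\left(4 \right)}}{9} - \frac{23 \operatorname{atan}{\left(\frac{3}{2} \right)}}{204} - \frac{7 \log{\left(20 \right)}}{408} - \frac{11 \log{\left(2 \right)}}{180} - \frac{4 \log{\left(\frac{9}{2} \right)}}{255} + \frac{4 \log{\left(\frac{7}{2} \right)}}{255} + \frac{7 \log{\left(13 \right)}}{408} + \frac{23 \operatorname{atan}{\left(2 \right)}}{204} + \frac{\log{\left(5 \right)}}{9}.

Antiderivative: F(y) = \frac{- 374 \log{\left(y - 2 \right)} - 96 \log{\left(y + \frac{1}{2} \right)} + 680 \log{\left(y + 1 \right)} - 105 \log{\left(y^{2} + 4 \right)} + 690 \operatorname{atan}{\left(\frac{y}{2} \right)}}{6120}; value = - \frac{\log{\left(4 \right)}}{9} - \frac{23 \operatorname{atan}{\left(\frac{3}{2} \right)}}{204} - \frac{7 \log{\left(20 \right)}}{408} - \frac{11 \log{\left(2 \right)}}{180} - \frac{4 \log{\left(\frac{9}{2} \right)}}{255} + \frac{4 \log{\left(\frac{7}{2} \right)}}{255} + \frac{7 \log{\left(13 \right)}}{408} + \frac{23 \operatorname{atan}{\left(2 \right)}}{204} + \frac{\log{\left(5 \right)}}{9}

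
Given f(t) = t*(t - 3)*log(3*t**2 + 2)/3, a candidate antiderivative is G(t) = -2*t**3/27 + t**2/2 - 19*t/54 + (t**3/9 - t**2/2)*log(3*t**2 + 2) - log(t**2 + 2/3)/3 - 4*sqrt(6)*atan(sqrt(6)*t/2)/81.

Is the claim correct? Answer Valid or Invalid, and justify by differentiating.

d/dt[G] = t**2*log(3*t**2 + 2)/3 - t*log(3*t**2 + 2) - 1/2
d/dt[G] - f(t) = -1/2 != 0.

Invalid: d/dt[G] - f = -1/2, which is not 0.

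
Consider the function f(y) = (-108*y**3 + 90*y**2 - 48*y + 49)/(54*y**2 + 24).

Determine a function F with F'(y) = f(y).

An antiderivative is F(y) = -y**2 + 5*y/3 + atan(3*y/2)/4.

Check any antiderivative F(y) by computing F'(y) and comparing it with f(y).
Check: d/dy[-y**2 + 5*y/3 + atan(3*y/2)/4] = (-108*y**3 + 90*y**2 - 48*y + 49)/(54*y**2 + 24) = f(y).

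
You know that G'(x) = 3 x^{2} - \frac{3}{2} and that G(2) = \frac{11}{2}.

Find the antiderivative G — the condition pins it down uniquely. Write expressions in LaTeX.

G(x) = \frac{\left(x - 1\right) \left(2 x^{2} + 2 x - 1\right)}{2}

Recover the given G'(x) by differentiating a candidate G(x); any mismatch rules it out.
A general antiderivative is x^{3} - \frac{3 x}{2} + C.
The condition gives C = \frac{11}{2} - (5) = \frac{1}{2}.
So G(x) = \frac{\left(x - 1\right) \left(2 x^{2} + 2 x - 1\right)}{2}.
Check: d/dx[\frac{\left(x - 1\right) \left(2 x^{2} + 2 x - 1\right)}{2}] = 3 x^{2} - \frac{3}{2} = G'(x).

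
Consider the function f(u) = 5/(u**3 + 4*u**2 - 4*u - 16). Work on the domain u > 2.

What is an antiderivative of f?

The denominator factors as (u - 2)*(u + 2)*(u + 4); partial fractions split f into directly integrable pieces: 5/(12*(u + 4)) - 5/(8*(u + 2)) + 5/(24*(u - 2)).
Check: d/du[5*log(u - 2)/24 - 5*log(u + 2)/8 + 5*log(u + 4)/12] = 5/(u**3 + 4*u**2 - 4*u - 16) = f(u).

An antiderivative is F(u) = 5*log(u - 2)/24 - 5*log(u + 2)/8 + 5*log(u + 4)/12.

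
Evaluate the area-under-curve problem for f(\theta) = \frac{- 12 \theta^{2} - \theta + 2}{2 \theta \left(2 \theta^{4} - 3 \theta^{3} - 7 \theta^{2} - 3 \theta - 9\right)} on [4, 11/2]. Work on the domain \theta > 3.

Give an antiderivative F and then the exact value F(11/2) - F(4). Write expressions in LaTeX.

Factor the denominator (2 \theta \left(\theta - 3\right) \left(2 \theta + 3\right) \left(\theta^{2} + 1\right)) and decompose: f = \frac{151 \theta + 53}{260 \left(\theta^{2} + 1\right)} - \frac{188}{351 \left(2 \theta + 3\right)} - \frac{109}{540 \left(\theta - 3\right)} - \frac{1}{9 \theta}; each piece integrates to a log, atan, or power term.
F(\theta) = - \frac{\log{\left(\theta \right)}}{9} - \frac{109 \log{\left(\theta - 3 \right)}}{540} - \frac{94 \log{\left(\theta + \frac{3}{2} \right)}}{351} + \frac{151 \log{\left(\theta^{2} + 1 \right)}}{520} + \frac{53 \operatorname{atan}{\left(\theta \right)}}{260} is an antiderivative of f.
Check: d/d\theta[- \frac{\log{\left(\theta \right)}}{9} - \frac{109 \log{\left(\theta - 3 \right)}}{540} - \frac{94 \log{\left(\theta + \frac{3}{2} \right)}}{351} + \frac{151 \log{\left(\theta^{2} + 1 \right)}}{520} + \frac{53 \operatorname{atan}{\left(\theta \right)}}{260}] = \frac{- 12 \theta^{2} - \theta + 2}{4 \theta^{5} - 6 \theta^{4} - 14 \theta^{3} - 6 \theta^{2} - 18 \theta}, which equals f(\theta).
F(11/2) = - \frac{94 \log{\left(7 \right)}}{351} - \frac{\log{\left(\frac{11}{2} \right)}}{9} - \frac{109 \log{\left(\frac{5}{2} \right)}}{540} + \frac{53 \operatorname{atan}{\left(\frac{11}{2} \right)}}{260} + \frac{151 \log{\left(\frac{125}{4} \right)}}{520}; F(4) = - \frac{94 \log{\left(\frac{11}{2} \right)}}{351} - \frac{\log{\left(4 \right)}}{9} + \frac{53 \operatorname{atan}{\left(4 \right)}}{260} + \frac{151 \log{\left(17 \right)}}{520}.
Integral = F(11/2) - F(4) = - \frac{151 \log{\left(17 \right)}}{520} - \frac{94 \log{\left(7 \right)}}{351} - \frac{53 \operatorname{atan}{\left(4 \right)}}{260} - \frac{109 \log{\left(\frac{5}{2} \right)}}{540} + \frac{\log{\left(4 \right)}}{9} + \frac{55 \log{\left(\frac{11}{2} \right)}}{351} + \frac{53 \operatorname{atan}{\left(\frac{11}{2} \right)}}{260} + \frac{151 \log{\left(\frac{125}{4} \right)}}{520}.

Antiderivative: F(\theta) = - \frac{\log{\left(\theta \right)}}{9} - \frac{109 \log{\left(\theta - 3 \right)}}{540} - \frac{94 \log{\left(\theta + \frac{3}{2} \right)}}{351} + \frac{151 \log{\left(\theta^{2} + 1 \right)}}{520} + \frac{53 \operatorname{atan}{\left(\theta \right)}}{260}; value = - \frac{151 \log{\left(17 \right)}}{520} - \frac{94 \log{\left(7 \right)}}{351} - \frac{53 \operatorname{atan}{\left(4 \right)}}{260} - \frac{109 \log{\left(\frac{5}{2} \right)}}{540} + \frac{\log{\left(4 \right)}}{9} + \frac{55 \log{\left(\frac{11}{2} \right)}}{351} + \frac{53 \operatorname{atan}{\left(\frac{11}{2} \right)}}{260} + \frac{151 \log{\left(\frac{125}{4} \right)}}{520}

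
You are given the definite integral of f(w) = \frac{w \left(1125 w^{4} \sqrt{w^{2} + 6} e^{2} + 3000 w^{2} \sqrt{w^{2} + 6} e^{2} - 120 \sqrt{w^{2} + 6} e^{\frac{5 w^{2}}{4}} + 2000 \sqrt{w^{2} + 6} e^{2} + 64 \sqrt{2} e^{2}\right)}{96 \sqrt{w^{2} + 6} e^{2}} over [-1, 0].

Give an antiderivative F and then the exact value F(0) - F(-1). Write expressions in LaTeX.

Antiderivative: F(w) = \frac{3375 w^{6} + 13500 w^{4} + 18000 w^{2} + 1152 \sqrt{2} \sqrt{w^{2} + 6} - \frac{864 e^{\frac{5 w^{2}}{4}}}{e^{2}} + 8000}{1728}; value = - \frac{3875}{192} - \frac{2 \sqrt{14}}{3} - \frac{1}{2 e^{2}} + \frac{1}{2 e^{\frac{3}{4}}} + \frac{4 \sqrt{3}}{3}

Any candidate F(w) must reproduce f(w) exactly when differentiated.
F(w) = \frac{3375 w^{6} + 13500 w^{4} + 18000 w^{2} + 1152 \sqrt{2} \sqrt{w^{2} + 6} - \frac{864 e^{\frac{5 w^{2}}{4}}}{e^{2}} + 8000}{1728} is an antiderivative of f.
Check: d/dw[\frac{3375 w^{6} + 13500 w^{4} + 18000 w^{2} + 1152 \sqrt{2} \sqrt{w^{2} + 6} - \frac{864 e^{\frac{5 w^{2}}{4}}}{e^{2}} + 8000}{1728}] = \frac{1125 w^{5} \sqrt{w^{2} + 6} e^{2} + 3000 w^{3} \sqrt{w^{2} + 6} e^{2} - 120 w \sqrt{w^{2} + 6} e^{\frac{5 w^{2}}{4}} + 2000 w \sqrt{w^{2} + 6} e^{2} + 64 \sqrt{2} w e^{2}}{96 \sqrt{w^{2} + 6} e^{2}}, which equals f(w).
F(0) = - \frac{1}{2 e^{2}} + \frac{4 \sqrt{3}}{3} + \frac{125}{27}; F(-1) = - \frac{1}{2 e^{\frac{3}{4}}} + \frac{2 \sqrt{14}}{3} + \frac{42875}{1728}.
Integral = F(0) - F(-1) = - \frac{3875}{192} - \frac{2 \sqrt{14}}{3} - \frac{1}{2 e^{2}} + \frac{1}{2 e^{\frac{3}{4}}} + \frac{4 \sqrt{3}}{3}.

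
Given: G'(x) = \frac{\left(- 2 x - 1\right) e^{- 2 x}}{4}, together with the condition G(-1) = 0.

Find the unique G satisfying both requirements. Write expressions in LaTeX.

G(x) = \frac{\left(x + 1\right) e^{- 2 x}}{4}

Recognize the product-rule pattern: G'(x) = u'v + uv' with u = \frac{x}{4} + \frac{1}{4}, v = e^{- 2 x}, so integration by parts undoes it.
A general antiderivative is \frac{\left(x + 1\right) e^{- 2 x}}{4} + C.
The condition gives C = 0 - (0) = 0.
So G(x) = \frac{\left(x + 1\right) e^{- 2 x}}{4}.
Check: d/dx[\frac{\left(x + 1\right) e^{- 2 x}}{4}] = \frac{\left(- 2 x - 1\right) e^{- 2 x}}{4} = G'(x).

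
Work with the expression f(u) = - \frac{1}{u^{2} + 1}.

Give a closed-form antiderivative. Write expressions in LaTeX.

Whatever form F(u) takes, F'(u) = f(u) is non-negotiable.
Check: d/du[- \operatorname{atan}{\left(u \right)}] = - \frac{1}{u^{2} + 1} = f(u).

An antiderivative is F(u) = - \operatorname{atan}{\left(u \right)}.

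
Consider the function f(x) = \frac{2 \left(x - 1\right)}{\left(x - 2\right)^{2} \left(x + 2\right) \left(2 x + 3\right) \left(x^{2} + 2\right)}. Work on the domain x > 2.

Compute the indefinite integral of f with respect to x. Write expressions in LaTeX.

Factor the denominator (\left(x - 2\right)^{2} \left(x + 2\right) \left(2 x + 3\right) \left(x^{2} + 2\right)) and decompose: f = \frac{11 x - 8}{306 \left(x^{2} + 2\right)} - \frac{160}{833 \left(2 x + 3\right)} + \frac{1}{16 \left(x + 2\right)} - \frac{17}{7056 \left(x - 2\right)} + \frac{1}{84 \left(x - 2\right)^{2}}; each piece integrates to a log, atan, or power term.
Check: d/dx[\frac{- 289 \left(x - 2\right) \log{\left(x - 2 \right)} - 11520 \left(x - 2\right) \log{\left(x + \frac{3}{2} \right)} + 7497 \left(x - 2\right) \log{\left(x + 2 \right)} + 2156 \left(x - 2\right) \log{\left(x^{2} + 2 \right)} - 1568 \sqrt{2} \left(x - 2\right) \operatorname{atan}{\left(\frac{\sqrt{2} x}{2} \right)} - 1428}{119952 \left(x - 2\right)}] = \frac{2 x - 2}{2 x^{6} - x^{5} - 10 x^{4} + 2 x^{3} - 4 x^{2} + 8 x + 48}, which equals f(x).

F(x) = \frac{- 289 \left(x - 2\right) \log{\left(x - 2 \right)} - 11520 \left(x - 2\right) \log{\left(x + \frac{3}{2} \right)} + 7497 \left(x - 2\right) \log{\left(x + 2 \right)} + 2156 \left(x - 2\right) \log{\left(x^{2} + 2 \right)} - 1568 \sqrt{2} \left(x - 2\right) \operatorname{atan}{\left(\frac{\sqrt{2} x}{2} \right)} - 1428}{119952 \left(x - 2\right)} + C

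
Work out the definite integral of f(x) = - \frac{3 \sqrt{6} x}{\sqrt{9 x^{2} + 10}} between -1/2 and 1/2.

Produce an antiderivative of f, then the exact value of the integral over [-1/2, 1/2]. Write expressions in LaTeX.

Antiderivative: F(x) = - \frac{\sqrt{6} \sqrt{9 x^{2} + 10}}{3}; value = 0

The substitution u = \frac{3 x^{2}}{2} + \frac{5}{3} works: f is exactly (dF/du)*(du/dx) for that inner function.
F(x) = - \frac{\sqrt{6} \sqrt{9 x^{2} + 10}}{3} is an antiderivative of f.
Check: d/dx[- \frac{\sqrt{6} \sqrt{9 x^{2} + 10}}{3}] = - \frac{3 \sqrt{6} x}{\sqrt{9 x^{2} + 10}} = f(x).
F(1/2) = - \frac{7 \sqrt{6}}{6}; F(-1/2) = - \frac{7 \sqrt{6}}{6}.
Integral = F(1/2) - F(-1/2) = 0.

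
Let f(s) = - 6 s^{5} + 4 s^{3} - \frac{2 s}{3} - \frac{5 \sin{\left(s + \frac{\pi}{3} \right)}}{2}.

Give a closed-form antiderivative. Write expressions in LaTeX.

An antiderivative is F(s) = - \left(s^{2} - \frac{1}{3}\right)^{3} + \frac{5 \cos{\left(s + \frac{\pi}{3} \right)}}{2}.

Integrate term by term and add the pieces.
Check: d/ds[- \left(s^{2} - \frac{1}{3}\right)^{3} + \frac{5 \cos{\left(s + \frac{\pi}{3} \right)}}{2}] = - 6 s^{5} + 4 s^{3} - \frac{2 s}{3} - \frac{5 \sin{\left(s + \frac{\pi}{3} \right)}}{2} = f(s).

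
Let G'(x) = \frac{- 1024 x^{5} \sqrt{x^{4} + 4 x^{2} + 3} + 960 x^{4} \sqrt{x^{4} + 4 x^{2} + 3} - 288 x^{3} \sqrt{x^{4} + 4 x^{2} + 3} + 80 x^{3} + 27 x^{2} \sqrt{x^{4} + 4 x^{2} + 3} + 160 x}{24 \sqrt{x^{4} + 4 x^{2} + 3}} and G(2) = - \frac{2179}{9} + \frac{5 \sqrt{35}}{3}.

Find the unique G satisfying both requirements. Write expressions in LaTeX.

A first test for any G(x): its x-derivative must equal the given G'(x).
A general antiderivative is 3 \left(- \frac{4 x^{2}}{3} + \frac{x}{2}\right)^{3} + \frac{5 \sqrt{x^{4} + 4 x^{2} + 3}}{3} + C.
The condition gives C = - \frac{2179}{9} + \frac{5 \sqrt{35}}{3} - (- \frac{2197}{9} + \frac{5 \sqrt{35}}{3}) = 2.
So G(x) = - \frac{64 x^{6}}{9} + 8 x^{5} - 3 x^{4} + \frac{3 x^{3}}{8} + \frac{5 \sqrt{x^{4} + 4 x^{2} + 3}}{3} + 2.
Check: d/dx[- \frac{64 x^{6}}{9} + 8 x^{5} - 3 x^{4} + \frac{3 x^{3}}{8} + \frac{5 \sqrt{x^{4} + 4 x^{2} + 3}}{3} + 2] = \frac{- 1024 x^{5} \sqrt{x^{4} + 4 x^{2} + 3} + 960 x^{4} \sqrt{x^{4} + 4 x^{2} + 3} - 288 x^{3} \sqrt{x^{4} + 4 x^{2} + 3} + 80 x^{3} + 27 x^{2} \sqrt{x^{4} + 4 x^{2} + 3} + 160 x}{24 \sqrt{x^{4} + 4 x^{2} + 3}} = G'(x).

G(x) = - \frac{64 x^{6}}{9} + 8 x^{5} - 3 x^{4} + \frac{3 x^{3}}{8} + \frac{5 \sqrt{x^{4} + 4 x^{2} + 3}}{3} + 2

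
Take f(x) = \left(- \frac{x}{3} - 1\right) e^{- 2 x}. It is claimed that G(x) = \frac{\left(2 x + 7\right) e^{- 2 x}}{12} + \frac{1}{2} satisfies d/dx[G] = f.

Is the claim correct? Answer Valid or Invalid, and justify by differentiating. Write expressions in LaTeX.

d/dx[G] = \frac{\left(- x - 3\right) e^{- 2 x}}{3}
This equals f(x) exactly, so the claim holds.

Valid - differentiating G returns exactly f.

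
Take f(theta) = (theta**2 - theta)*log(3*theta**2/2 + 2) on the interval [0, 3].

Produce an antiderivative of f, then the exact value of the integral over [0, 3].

For F(theta) to be correct the identity F'(theta) - f(theta) = 0 must hold.
F(theta) = theta**3*log(3*theta**2/2 + 2)/3 - 2*theta**3/9 - theta**2*log(3*theta**2/2 + 2)/2 + theta**2/2 + 8*theta/9 - 2*log(theta**2 + 4/3)/3 - 16*sqrt(3)*atan(sqrt(3)*theta/2)/27 is an antiderivative of f.
Check: d/dtheta[theta**3*log(3*theta**2/2 + 2)/3 - 2*theta**3/9 - theta**2*log(3*theta**2/2 + 2)/2 + theta**2/2 + 8*theta/9 - 2*log(theta**2 + 4/3)/3 - 16*sqrt(3)*atan(sqrt(3)*theta/2)/27] = theta**2*log(3*theta**2/2 + 2) - theta*log(3*theta**2/2 + 2), which equals f(theta).
F(3) = -2*log(31/3)/3 - 16*sqrt(3)*atan(3*sqrt(3)/2)/27 + 7/6 + 9*log(31/2)/2; F(0) = -2*log(4/3)/3.
Integral = F(3) - F(0) = -2*log(31/3)/3 - 16*sqrt(3)*atan(3*sqrt(3)/2)/27 + 2*log(4/3)/3 + 7/6 + 9*log(31/2)/2.

Antiderivative: F(theta) = theta**3*log(3*theta**2/2 + 2)/3 - 2*theta**3/9 - theta**2*log(3*theta**2/2 + 2)/2 + theta**2/2 + 8*theta/9 - 2*log(theta**2 + 4/3)/3 - 16*sqrt(3)*atan(sqrt(3)*theta/2)/27; value = -2*log(31/3)/3 - 16*sqrt(3)*atan(3*sqrt(3)/2)/27 + 2*log(4/3)/3 + 7/6 + 9*log(31/2)/2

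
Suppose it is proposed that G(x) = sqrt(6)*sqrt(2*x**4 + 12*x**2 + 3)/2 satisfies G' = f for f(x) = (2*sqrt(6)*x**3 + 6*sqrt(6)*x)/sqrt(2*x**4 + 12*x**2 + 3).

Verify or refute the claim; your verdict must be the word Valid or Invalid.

d/dx[G] = (2*sqrt(6)*x**3 + 6*sqrt(6)*x)/sqrt(2*x**4 + 12*x**2 + 3)
This equals f(x) exactly, so the claim holds.

Valid - the claim checks out under differentiation.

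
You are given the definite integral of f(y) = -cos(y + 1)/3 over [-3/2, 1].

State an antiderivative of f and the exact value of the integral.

Antiderivative: F(y) = -sin(y + 1)/3; value = -sin(2)/3 - sin(1/2)/3

Any candidate F(y) must reproduce f(y) exactly when differentiated.
F(y) = -sin(y + 1)/3 is an antiderivative of f.
Check: d/dy[-sin(y + 1)/3] = -cos(y + 1)/3 = f(y).
F(1) = -sin(2)/3; F(-3/2) = sin(1/2)/3.
Integral = F(1) - F(-3/2) = -sin(2)/3 - sin(1/2)/3.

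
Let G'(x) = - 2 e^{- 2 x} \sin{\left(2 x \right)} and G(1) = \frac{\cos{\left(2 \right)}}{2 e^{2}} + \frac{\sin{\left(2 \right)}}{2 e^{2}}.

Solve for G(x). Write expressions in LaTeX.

A candidate passes only if d/dx[G] lands on the given G'(x) exactly.
A general antiderivative is \frac{e^{- 2 x} \sin{\left(2 x \right)}}{2} + \frac{e^{- 2 x} \cos{\left(2 x \right)}}{2} + C.
The condition gives C = \frac{\cos{\left(2 \right)}}{2 e^{2}} + \frac{\sin{\left(2 \right)}}{2 e^{2}} - (\frac{\cos{\left(2 \right)}}{2 e^{2}} + \frac{\sin{\left(2 \right)}}{2 e^{2}}) = 0.
So G(x) = \frac{e^{- 2 x} \sin{\left(2 x \right)}}{2} + \frac{e^{- 2 x} \cos{\left(2 x \right)}}{2}.
Check: d/dx[\frac{e^{- 2 x} \sin{\left(2 x \right)}}{2} + \frac{e^{- 2 x} \cos{\left(2 x \right)}}{2}] = - 2 e^{- 2 x} \sin{\left(2 x \right)} = G'(x).

G(x) = \frac{e^{- 2 x} \sin{\left(2 x \right)}}{2} + \frac{e^{- 2 x} \cos{\left(2 x \right)}}{2}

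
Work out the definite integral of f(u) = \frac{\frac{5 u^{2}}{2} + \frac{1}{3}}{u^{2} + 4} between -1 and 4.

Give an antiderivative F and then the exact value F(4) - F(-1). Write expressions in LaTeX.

Antiderivative: F(u) = \frac{5 u}{2} - \frac{29 \operatorname{atan}{\left(\frac{u}{2} \right)}}{6}; value = - \frac{29 \operatorname{atan}{\left(2 \right)}}{6} - \frac{29 \operatorname{atan}{\left(\frac{1}{2} \right)}}{6} + \frac{25}{2}

Since d/du undoes antidifferentiation here, F'(u) = f(u) is required of F(u).
F(u) = \frac{5 u}{2} - \frac{29 \operatorname{atan}{\left(\frac{u}{2} \right)}}{6} is an antiderivative of f.
Check: d/du[\frac{5 u}{2} - \frac{29 \operatorname{atan}{\left(\frac{u}{2} \right)}}{6}] = \frac{15 u^{2} + 2}{6 u^{2} + 24}, which equals f(u).
F(4) = 10 - \frac{29 \operatorname{atan}{\left(2 \right)}}{6}; F(-1) = - \frac{5}{2} + \frac{29 \operatorname{atan}{\left(\frac{1}{2} \right)}}{6}.
Integral = F(4) - F(-1) = - \frac{29 \operatorname{atan}{\left(2 \right)}}{6} - \frac{29 \operatorname{atan}{\left(\frac{1}{2} \right)}}{6} + \frac{25}{2}.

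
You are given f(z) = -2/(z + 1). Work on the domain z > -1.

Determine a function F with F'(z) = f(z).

Whatever form F(z) takes, F'(z) = f(z) is non-negotiable.
Check: d/dz[-2*log(2*z + 2)] = -2/(z + 1) = f(z).

An antiderivative is F(z) = -2*log(2*z + 2).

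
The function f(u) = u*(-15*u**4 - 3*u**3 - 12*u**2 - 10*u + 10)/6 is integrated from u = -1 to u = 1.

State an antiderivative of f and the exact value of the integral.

Antiderivative: F(u) = -5*u**6/12 - u**5/10 - u**4/2 - 5*u**3/9 + 5*u**2/6; value = -59/45

Any candidate F(u) must reproduce f(u) exactly when differentiated.
F(u) = -5*u**6/12 - u**5/10 - u**4/2 - 5*u**3/9 + 5*u**2/6 is an antiderivative of f.
Check: d/du[-5*u**6/12 - u**5/10 - u**4/2 - 5*u**3/9 + 5*u**2/6] = -5*u**5/2 - u**4/2 - 2*u**3 - 5*u**2/3 + 5*u/3, which equals f(u).
F(1) = -133/180; F(-1) = 103/180.
Integral = F(1) - F(-1) = -59/45.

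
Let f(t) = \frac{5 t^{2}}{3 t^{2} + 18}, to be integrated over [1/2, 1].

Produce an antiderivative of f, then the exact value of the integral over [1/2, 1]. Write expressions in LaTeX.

Antiderivative: F(t) = \frac{5 t}{3} - \frac{5 \sqrt{6} \operatorname{atan}{\left(\frac{\sqrt{6} t}{6} \right)}}{3}; value = - \frac{5 \sqrt{6} \operatorname{atan}{\left(\frac{\sqrt{6}}{6} \right)}}{3} + \frac{5 \sqrt{6} \operatorname{atan}{\left(\frac{\sqrt{6}}{12} \right)}}{3} + \frac{5}{6}

Since d/dt undoes antidifferentiation here, F'(t) = f(t) is required of F(t).
F(t) = \frac{5 t}{3} - \frac{5 \sqrt{6} \operatorname{atan}{\left(\frac{\sqrt{6} t}{6} \right)}}{3} is an antiderivative of f.
Check: d/dt[\frac{5 t}{3} - \frac{5 \sqrt{6} \operatorname{atan}{\left(\frac{\sqrt{6} t}{6} \right)}}{3}] = \frac{5 t^{2}}{3 t^{2} + 18} = f(t).
F(1) = - \frac{5 \sqrt{6} \operatorname{atan}{\left(\frac{\sqrt{6}}{6} \right)}}{3} + \frac{5}{3}; F(1/2) = - \frac{5 \sqrt{6} \operatorname{atan}{\left(\frac{\sqrt{6}}{12} \right)}}{3} + \frac{5}{6}.
Integral = F(1) - F(1/2) = - \frac{5 \sqrt{6} \operatorname{atan}{\left(\frac{\sqrt{6}}{6} \right)}}{3} + \frac{5 \sqrt{6} \operatorname{atan}{\left(\frac{\sqrt{6}}{12} \right)}}{3} + \frac{5}{6}.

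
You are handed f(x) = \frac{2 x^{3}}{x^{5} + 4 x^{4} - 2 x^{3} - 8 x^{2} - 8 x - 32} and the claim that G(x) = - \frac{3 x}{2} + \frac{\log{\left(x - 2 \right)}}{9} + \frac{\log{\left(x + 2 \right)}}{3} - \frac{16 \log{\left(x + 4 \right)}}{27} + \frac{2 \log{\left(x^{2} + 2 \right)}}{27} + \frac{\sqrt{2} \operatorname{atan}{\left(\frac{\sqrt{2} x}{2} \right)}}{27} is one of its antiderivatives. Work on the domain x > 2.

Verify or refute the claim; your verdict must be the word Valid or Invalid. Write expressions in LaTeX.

Invalid: d/dx[G] - f = - \frac{3}{2}, which is not 0.

d/dx[G] = \frac{- 3 x^{5} - 12 x^{4} + 10 x^{3} + 24 x^{2} + 24 x + 96}{2 x^{5} + 8 x^{4} - 4 x^{3} - 16 x^{2} - 16 x - 64}
d/dx[G] - f(x) = - \frac{3}{2} != 0.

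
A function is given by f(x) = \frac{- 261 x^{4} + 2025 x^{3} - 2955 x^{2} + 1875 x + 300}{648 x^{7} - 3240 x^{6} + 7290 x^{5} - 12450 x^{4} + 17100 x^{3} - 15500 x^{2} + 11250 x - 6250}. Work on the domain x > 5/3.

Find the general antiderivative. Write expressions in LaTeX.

F(x) = \frac{3 \log{\left(3 x^{2} + 5 \right)}}{4} - \frac{3 \log{\left(4 x^{2} + 5 \right)}}{4} - \frac{1}{\left(3 x - 5\right)^{2}} + C

An antiderivative F(x) passes only if d/dx[F] lands on f(x) exactly.
Check: d/dx[\frac{3 \log{\left(3 x^{2} + 5 \right)}}{4} - \frac{3 \log{\left(4 x^{2} + 5 \right)}}{4} - \frac{1}{\left(3 x - 5\right)^{2}}] = \frac{- 261 x^{4} + 2025 x^{3} - 2955 x^{2} + 1875 x + 300}{648 x^{7} - 3240 x^{6} + 7290 x^{5} - 12450 x^{4} + 17100 x^{3} - 15500 x^{2} + 11250 x - 6250} = f(x).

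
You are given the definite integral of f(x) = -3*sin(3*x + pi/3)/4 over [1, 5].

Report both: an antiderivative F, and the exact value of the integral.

Antiderivative: F(x) = cos(3*x + pi/3)/4; value = cos(pi/3 + 15)/4 - cos(pi/3 + 3)/4

Check any antiderivative F(x) by computing F'(x) and comparing it with f(x).
F(x) = cos(3*x + pi/3)/4 is an antiderivative of f.
Check: d/dx[cos(3*x + pi/3)/4] = -3*sin(3*x + pi/3)/4 = f(x).
F(5) = cos(pi/3 + 15)/4; F(1) = cos(pi/3 + 3)/4.
Integral = F(5) - F(1) = cos(pi/3 + 15)/4 - cos(pi/3 + 3)/4.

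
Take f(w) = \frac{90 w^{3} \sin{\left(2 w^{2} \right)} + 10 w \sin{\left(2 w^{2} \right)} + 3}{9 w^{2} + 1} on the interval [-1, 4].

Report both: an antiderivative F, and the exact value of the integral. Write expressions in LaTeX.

A candidate is checked by its d/dw: the result must match f(w).
F(w) = - \frac{5 \cos{\left(2 w^{2} \right)}}{2} + \operatorname{atan}{\left(3 w \right)} is an antiderivative of f.
Check: d/dw[- \frac{5 \cos{\left(2 w^{2} \right)}}{2} + \operatorname{atan}{\left(3 w \right)}] = \frac{90 w^{3} \sin{\left(2 w^{2} \right)} + 10 w \sin{\left(2 w^{2} \right)} + 3}{9 w^{2} + 1} = f(w).
F(4) = - \frac{5 \cos{\left(32 \right)}}{2} + \operatorname{atan}{\left(12 \right)}; F(-1) = - \operatorname{atan}{\left(3 \right)} - \frac{5 \cos{\left(2 \right)}}{2}.
Integral = F(4) - F(-1) = - \frac{5 \cos{\left(32 \right)}}{2} + \frac{5 \cos{\left(2 \right)}}{2} + \operatorname{atan}{\left(3 \right)} + \operatorname{atan}{\left(12 \right)}.

Antiderivative: F(w) = - \frac{5 \cos{\left(2 w^{2} \right)}}{2} + \operatorname{atan}{\left(3 w \right)}; value = - \frac{5 \cos{\left(32 \right)}}{2} + \frac{5 \cos{\left(2 \right)}}{2} + \operatorname{atan}{\left(3 \right)} + \operatorname{atan}{\left(12 \right)}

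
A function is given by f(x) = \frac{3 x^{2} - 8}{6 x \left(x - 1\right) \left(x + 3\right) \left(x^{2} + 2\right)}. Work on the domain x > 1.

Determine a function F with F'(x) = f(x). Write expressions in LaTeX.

The denominator factors as 6 x \left(x - 1\right) \left(x + 3\right) \left(x^{2} + 2\right); partial fractions split f into directly integrable pieces: - \frac{7 \left(5 x - 4\right)}{198 \left(x^{2} + 2\right)} + \frac{19}{792 \left(x + 3\right)} - \frac{5}{72 \left(x - 1\right)} + \frac{2}{9 x}.
Check: d/dx[\frac{176 \log{\left(x \right)} - 55 \log{\left(x - 1 \right)} + 19 \log{\left(x + 3 \right)} - 70 \log{\left(x^{2} + 2 \right)} + 56 \sqrt{2} \operatorname{atan}{\left(\frac{\sqrt{2} x}{2} \right)}}{792}] = \frac{3 x^{2} - 8}{6 x^{5} + 12 x^{4} - 6 x^{3} + 24 x^{2} - 36 x}, which equals f(x).

An antiderivative is F(x) = \frac{176 \log{\left(x \right)} - 55 \log{\left(x - 1 \right)} + 19 \log{\left(x + 3 \right)} - 70 \log{\left(x^{2} + 2 \right)} + 56 \sqrt{2} \operatorname{atan}{\left(\frac{\sqrt{2} x}{2} \right)}}{792}.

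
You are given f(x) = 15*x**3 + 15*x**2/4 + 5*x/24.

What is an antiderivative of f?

An antiderivative is F(x) = 5*x**2*(-6*x - 1)**2/48.

f matches the chain-rule pattern g'(h)*h' with inner function h(x) = -3*x**2/2 - x/4; substituting u = h(x) collapses the integral.
Check: d/dx[5*x**2*(-6*x - 1)**2/48] = 15*x**3 + 15*x**2/4 + 5*x/24 = f(x).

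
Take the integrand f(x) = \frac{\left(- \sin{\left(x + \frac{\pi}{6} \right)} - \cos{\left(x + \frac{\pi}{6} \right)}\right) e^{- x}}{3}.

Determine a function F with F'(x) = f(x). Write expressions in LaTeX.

An antiderivative is F(x) = \frac{e^{- x} \cos{\left(x + \frac{\pi}{6} \right)}}{3}.

Recognize the product-rule pattern: f = u'v + uv' with u = \frac{\cos{\left(x + \frac{\pi}{6} \right)}}{3}, v = e^{- x}, so integration by parts undoes it.
Check: d/dx[\frac{e^{- x} \cos{\left(x + \frac{\pi}{6} \right)}}{3}] = \frac{\left(- \sin{\left(x + \frac{\pi}{6} \right)} - \cos{\left(x + \frac{\pi}{6} \right)}\right) e^{- x}}{3} = f(x).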